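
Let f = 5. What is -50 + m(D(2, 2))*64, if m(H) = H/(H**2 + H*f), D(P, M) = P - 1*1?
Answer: -118/3 ≈ -39.333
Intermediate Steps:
D(P, M) = -1 + P (D(P, M) = P - 1 = -1 + P)
m(H) = H/(H**2 + 5*H) (m(H) = H/(H**2 + H*5) = H/(H**2 + 5*H))
-50 + m(D(2, 2))*64 = -50 + 64/(5 + (-1 + 2)) = -50 + 64/(5 + 1) = -50 + 64/6 = -50 + (1/6)*64 = -50 + 32/3 = -118/3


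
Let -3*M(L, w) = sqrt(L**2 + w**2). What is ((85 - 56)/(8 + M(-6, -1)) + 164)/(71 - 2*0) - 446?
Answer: -16977490/38269 + 87*sqrt(37)/38269 ≈ -443.62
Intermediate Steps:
M(L, w) = -sqrt(L**2 + w**2)/3
((85 - 56)/(8 + M(-6, -1)) + 164)/(71 - 2*0) - 446 = ((85 - 56)/(8 - sqrt((-6)**2 + (-1)**2)/3) + 164)/(71 - 2*0) - 446 = (29/(8 - sqrt(36 + 1)/3) + 164)/(71 + 0) - 446 = (29/(8 - sqrt(37)/3) + 164)/71 - 446 = (164 + 29/(8 - sqrt(37)/3))*(1/71) - 446 = (164/71 + 29/(71*(8 - sqrt(37)/3))) - 446 = -31502/71 + 29/(71*(8 - sqrt(37)/3))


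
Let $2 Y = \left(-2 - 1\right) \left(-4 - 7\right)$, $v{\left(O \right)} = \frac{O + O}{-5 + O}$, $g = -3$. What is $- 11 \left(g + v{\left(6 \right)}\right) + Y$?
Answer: $- \frac{165}{2} \approx -82.5$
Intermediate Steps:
$v{\left(O \right)} = \frac{2 O}{-5 + O}$
$Y = \frac{33}{2}$ ($Y = \frac{\left(-2 - 1\right) \left(-4 - 7\right)}{2} = \frac{\left(-3\right) \left(-11\right)}{2} = \frac{1}{2} \cdot 33 = \frac{33}{2} \approx 16.5$)
$- 11 \left(g + v{\left(6 \right)}\right) + Y = - 11 \left(-3 + 2 \cdot 6 \frac{1}{-5 + 6}\right) + \frac{33}{2} = - 11 \left(-3 + 2 \cdot 6 \cdot 1^{-1}\right) + \frac{33}{2} = - 11 \left(-3 + 2 \cdot 6 \cdot 1\right) + \frac{33}{2} = - 11 \left(-3 + 12\right) + \frac{33}{2} = \left(-11\right) 9 + \frac{33}{2} = -99 + \frac{33}{2} = - \frac{165}{2}$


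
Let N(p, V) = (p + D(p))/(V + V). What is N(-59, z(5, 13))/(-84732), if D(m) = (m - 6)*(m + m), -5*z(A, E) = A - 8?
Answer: -12685/169464 ≈ -0.074854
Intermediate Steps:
z(A, E) = 8/5 - A/5 (z(A, E) = -(A - 8)/5 = -(-8 + A)/5 = 8/5 - A/5)
D(m) = 2*m*(-6 + m) (D(m) = (-6 + m)*(2*m) = 2*m*(-6 + m))
N(p, V) = (p + 2*p*(-6 + p))/(2*V) (N(p, V) = (p + 2*p*(-6 + p))/(V + V) = (p + 2*p*(-6 + p))/((2*V)) = (p + 2*p*(-6 + p))*(1/(2*V)) = (p + 2*p*(-6 + p))/(2*V))
N(-59, z(5, 13))/(-84732) = ((½)*(-59)*(-11 + 2*(-59))/(8/5 - ⅕*5))/(-84732) = ((½)*(-59)*(-11 - 118)/(8/5 - 1))*(-1/84732) = ((½)*(-59)*(-129)/(⅗))*(-1/84732) = ((½)*(-59)*(5/3)*(-129))*(-1/84732) = (12685/2)*(-1/84732) = -12685/169464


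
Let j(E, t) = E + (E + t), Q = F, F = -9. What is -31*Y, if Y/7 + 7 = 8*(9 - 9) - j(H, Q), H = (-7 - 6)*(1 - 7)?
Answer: 33418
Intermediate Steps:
Q = -9
H = 78 (H = -13*(-6) = 78)
j(E, t) = t + 2*E
Y = -1078 (Y = -49 + 7*(8*(9 - 9) - (-9 + 2*78)) = -49 + 7*(8*0 - (-9 + 156)) = -49 + 7*(0 - 1*147) = -49 + 7*(0 - 147) = -49 + 7*(-147) = -49 - 1029 = -1078)
-31*Y = -31*(-1078) = 33418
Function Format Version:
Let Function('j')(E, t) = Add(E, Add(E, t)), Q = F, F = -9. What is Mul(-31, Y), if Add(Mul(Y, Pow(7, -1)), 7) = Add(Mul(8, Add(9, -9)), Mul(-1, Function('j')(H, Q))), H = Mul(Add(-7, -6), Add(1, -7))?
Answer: 33418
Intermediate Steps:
Q = -9
H = 78 (H = Mul(-13, -6) = 78)
Function('j')(E, t) = Add(t, Mul(2, E))
Y = -1078 (Y = Add(-49, Mul(7, Add(Mul(8, Add(9, -9)), Mul(-1, Add(-9, Mul(2, 78)))))) = Add(-49, Mul(7, Add(Mul(8, 0), Mul(-1, Add(-9, 156))))) = Add(-49, Mul(7, Add(0, Mul(-1, 147)))) = Add(-49, Mul(7, Add(0, -147))) = Add(-49, Mul(7, -147)) = Add(-49, -1029) = -1078)
Mul(-31, Y) = Mul(-31, -1078) = 33418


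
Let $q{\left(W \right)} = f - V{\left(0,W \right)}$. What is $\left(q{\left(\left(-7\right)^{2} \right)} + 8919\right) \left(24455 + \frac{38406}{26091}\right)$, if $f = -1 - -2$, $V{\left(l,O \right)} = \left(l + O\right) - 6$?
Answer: $\frac{629373195583}{2899} \approx 2.171 \cdot 10^{8}$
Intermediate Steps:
$V{\left(l,O \right)} = -6 + O + l$ ($V{\left(l,O \right)} = \left(O + l\right) - 6 = -6 + O + l$)
$f = 1$ ($f = -1 + 2 = 1$)
$q{\left(W \right)} = 7 - W$ ($q{\left(W \right)} = 1 - \left(-6 + W + 0\right) = 1 - \left(-6 + W\right) = 7 - W$)
$\left(q{\left(\left(-7\right)^{2} \right)} + 8919\right) \left(24455 + \frac{38406}{26091}\right) = \left(\left(7 - \left(-7\right)^{2}\right) + 8919\right) \left(24455 + \frac{38406}{26091}\right) = \left(\left(7 - 49\right) + 8919\right) \left(24455 + 38406 \cdot \frac{1}{26091}\right) = \left(\left(7 - 49\right) + 8919\right) \left(24455 + \frac{12802}{8697}\right) = \left(-42 + 8919\right) \frac{212697937}{8697} = 8877 \cdot \frac{212697937}{8697} = \frac{629373195583}{2899}$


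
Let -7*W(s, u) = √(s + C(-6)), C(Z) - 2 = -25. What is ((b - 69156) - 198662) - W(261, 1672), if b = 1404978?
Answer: 1137160 + √238/7 ≈ 1.1372e+6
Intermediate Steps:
C(Z) = -23 (C(Z) = 2 - 25 = -23)
W(s, u) = -√(-23 + s)/7 (W(s, u) = -√(s - 23)/7 = -√(-23 + s)/7)
((b - 69156) - 198662) - W(261, 1672) = ((1404978 - 69156) - 198662) - (-1)*√(-23 + 261)/7 = (1335822 - 198662) - (-1)*√238/7 = 1137160 + √238/7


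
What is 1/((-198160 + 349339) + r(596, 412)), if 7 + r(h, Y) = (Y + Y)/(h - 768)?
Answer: 43/6500190 ≈ 6.6152e-6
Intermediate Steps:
r(h, Y) = -7 + 2*Y/(-768 + h) (r(h, Y) = -7 + (Y + Y)/(h - 768) = -7 + (2*Y)/(-768 + h) = -7 + 2*Y/(-768 + h))
1/((-198160 + 349339) + r(596, 412)) = 1/((-198160 + 349339) + (5376 - 7*596 + 2*412)/(-768 + 596)) = 1/(151179 + (5376 - 4172 + 824)/(-172)) = 1/(151179 - 1/172*2028) = 1/(151179 - 507/43) = 1/(6500190/43) = 43/6500190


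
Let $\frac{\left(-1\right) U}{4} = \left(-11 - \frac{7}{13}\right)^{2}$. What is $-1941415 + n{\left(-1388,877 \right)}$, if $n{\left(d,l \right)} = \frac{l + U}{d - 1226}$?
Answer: $- \frac{857651197103}{441766} \approx -1.9414 \cdot 10^{6}$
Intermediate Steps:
$U = - \frac{90000}{169}$ ($U = - 4 \left(-11 - \frac{7}{13}\right)^{2} = - 4 \left(- \frac{150}{13}\right)^{2} = \left(-4\right) \frac{22500}{169} = - \frac{90000}{169} \approx -532.54$)
$n{\left(d,l \right)} = \frac{- \frac{90000}{169} + l}{-1226 + d}$ ($n{\left(d,l \right)} = \frac{l - \frac{90000}{169}}{d - 1226} = \frac{- \frac{90000}{169} + l}{-1226 + d}$)
$-1941415 + n{\left(-1388,877 \right)} = -1941415 + \frac{- \frac{90000}{169} + 877}{-1226 - 1388} = -1941415 + \frac{1}{-2614} \cdot \frac{58213}{169} = -1941415 - \frac{58213}{441766} = - \frac{857651197103}{441766}$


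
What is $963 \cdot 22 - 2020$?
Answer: $19166$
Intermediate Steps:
$963 \cdot 22 - 2020 = 21186 - 2020 = 19166$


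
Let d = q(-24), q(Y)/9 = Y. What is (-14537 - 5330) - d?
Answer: -19651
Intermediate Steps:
q(Y) = 9*Y
d = -216 (d = 9*(-24) = -216)
(-14537 - 5330) - d = (-14537 - 5330) - 1*(-216) = -19867 + 216 = -19651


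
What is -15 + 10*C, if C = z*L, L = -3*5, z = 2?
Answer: -315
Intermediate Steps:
L = -15
C = -30 (C = 2*(-15) = -30)
-15 + 10*C = -15 + 10*(-30) = -15 - 300 = -315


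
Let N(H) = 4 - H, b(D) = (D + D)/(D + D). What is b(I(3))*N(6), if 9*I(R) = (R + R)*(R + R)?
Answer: -2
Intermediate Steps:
I(R) = 4*R²/9 (I(R) = ((R + R)*(R + R))/9 = ((2*R)*(2*R))/9 = (4*R²)/9 = 4*R²/9)
b(D) = 1 (b(D) = (2*D)/((2*D)) = (2*D)*(1/(2*D)) = 1)
b(I(3))*N(6) = 1*(4 - 1*6) = 1*(4 - 6) = 1*(-2) = -2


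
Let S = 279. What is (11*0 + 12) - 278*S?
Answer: -77550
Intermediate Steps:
(11*0 + 12) - 278*S = (11*0 + 12) - 278*279 = (0 + 12) - 77562 = 12 - 77562 = -77550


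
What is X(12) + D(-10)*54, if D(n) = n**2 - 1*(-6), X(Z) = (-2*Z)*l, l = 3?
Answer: 5652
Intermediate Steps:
X(Z) = -6*Z (X(Z) = -2*Z*3 = -6*Z)
D(n) = 6 + n**2 (D(n) = n**2 + 6 = 6 + n**2)
X(12) + D(-10)*54 = -6*12 + (6 + (-10)**2)*54 = -72 + (6 + 100)*54 = -72 + 106*54 = -72 + 5724 = 5652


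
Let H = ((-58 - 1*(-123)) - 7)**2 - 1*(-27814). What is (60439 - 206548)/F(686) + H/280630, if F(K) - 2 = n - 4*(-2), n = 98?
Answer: -976171463/721620 ≈ -1352.8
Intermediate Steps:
F(K) = 108 (F(K) = 2 + (98 - 4*(-2)) = 2 + (98 - 1*(-8)) = 2 + (98 + 8) = 2 + 106 = 108)
H = 31178 (H = ((-58 + 123) - 7)**2 + 27814 = (65 - 7)**2 + 27814 = 58**2 + 27814 = 3364 + 27814 = 31178)
(60439 - 206548)/F(686) + H/280630 = (60439 - 206548)/108 + 31178/280630 = -146109*1/108 + 31178*(1/280630) = -48703/36 + 2227/20045 = -976171463/721620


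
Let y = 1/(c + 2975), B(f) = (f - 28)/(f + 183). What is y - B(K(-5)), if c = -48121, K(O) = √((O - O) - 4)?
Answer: 231114027/1512074978 - 422*I/33493 ≈ 0.15285 - 0.0126*I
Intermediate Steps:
K(O) = 2*I (K(O) = √(0 - 4) = √(-4) = 2*I)
B(f) = (-28 + f)/(183 + f)
y = -1/45146 (y = 1/(-48121 + 2975) = 1/(-45146) = -1/45146 ≈ -2.2150e-5)
y - B(K(-5)) = -1/45146 - (-28 + 2*I)/(183 + 2*I) = -1/45146 - (183 - 2*I)/33493*(-28 + 2*I) = -1/45146 - (-28 + 2*I)*(183 - 2*I)/33493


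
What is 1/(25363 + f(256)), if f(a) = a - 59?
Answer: 1/25560 ≈ 3.9124e-5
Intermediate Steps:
f(a) = -59 + a
1/(25363 + f(256)) = 1/(25363 + (-59 + 256)) = 1/(25363 + 197) = 1/25560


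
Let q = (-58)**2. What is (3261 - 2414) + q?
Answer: 4211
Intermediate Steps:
q = 3364
(3261 - 2414) + q = (3261 - 2414) + 3364 = 847 + 3364 = 4211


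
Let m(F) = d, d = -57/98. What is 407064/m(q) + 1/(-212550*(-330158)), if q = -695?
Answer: -933147831556449581/1333326575100 ≈ -6.9986e+5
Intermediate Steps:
d = -57/98 (d = -57*1/98 = -57/98 ≈ -0.58163)
m(F) = -57/98
407064/m(q) + 1/(-212550*(-330158)) = 407064/(-57/98) + 1/(-212550*(-330158)) = 407064*(-98/57) - 1/212550*(-1/330158) = -13297424/19 + 1/70175082900 = -933147831556449581/1333326575100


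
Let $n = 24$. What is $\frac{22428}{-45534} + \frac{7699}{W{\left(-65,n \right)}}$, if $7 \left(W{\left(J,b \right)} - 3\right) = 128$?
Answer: $\frac{408437015}{1130761} \approx 361.21$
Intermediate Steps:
$W{\left(J,b \right)} = \frac{149}{7}$ ($W{\left(J,b \right)} = 3 + \frac{1}{7} \cdot 128 = 3 + \frac{128}{7} = \frac{149}{7}$)
$\frac{22428}{-45534} + \frac{7699}{W{\left(-65,n \right)}} = \frac{22428}{-45534} + \frac{7699}{\frac{149}{7}} = 22428 \left(- \frac{1}{45534}\right) + 7699 \cdot \frac{7}{149} = - \frac{3738}{7589} + \frac{53893}{149} = \frac{408437015}{1130761}$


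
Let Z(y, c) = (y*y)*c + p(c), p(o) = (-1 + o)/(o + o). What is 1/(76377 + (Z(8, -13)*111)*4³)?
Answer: -13/75794235 ≈ -1.7152e-7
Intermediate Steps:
p(o) = (-1 + o)/(2*o) (p(o) = (-1 + o)/((2*o)) = (-1 + o)*(1/(2*o)) = (-1 + o)/(2*o))
Z(y, c) = c*y² + (-1 + c)/(2*c) (Z(y, c) = (y*y)*c + (-1 + c)/(2*c) = y²*c + (-1 + c)/(2*c) = c*y² + (-1 + c)/(2*c))
1/(76377 + (Z(8, -13)*111)*4³) = 1/(76377 + ((½ - ½/(-13) - 13*8²)*111)*4³) = 1/(76377 + ((½ - ½*(-1/13) - 13*64)*111)*64) = 1/(76377 + ((½ + 1/26 - 832)*111)*64) = 1/(76377 - 10809/13*111*64) = 1/(76377 - 1199799/13*64) = 1/(76377 - 76787136/13) = 1/(-75794235/13) = -13/75794235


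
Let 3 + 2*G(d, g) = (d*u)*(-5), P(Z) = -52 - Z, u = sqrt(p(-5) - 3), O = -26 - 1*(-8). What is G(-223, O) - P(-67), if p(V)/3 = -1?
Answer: -33/2 + 1115*I*sqrt(6)/2 ≈ -16.5 + 1365.6*I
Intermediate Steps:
p(V) = -3 (p(V) = 3*(-1) = -3)
O = -18 (O = -26 + 8 = -18)
u = I*sqrt(6) (u = sqrt(-3 - 3) = sqrt(-6) = I*sqrt(6) ≈ 2.4495*I)
G(d, g) = -3/2 - 5*I*d*sqrt(6)/2 (G(d, g) = -3/2 + ((d*(I*sqrt(6)))*(-5))/2 = -3/2 + ((I*d*sqrt(6))*(-5))/2 = -3/2 + (-5*I*d*sqrt(6))/2 = -3/2 - 5*I*d*sqrt(6)/2)
G(-223, O) - P(-67) = (-3/2 - 5/2*I*(-223)*sqrt(6)) - (-52 - 1*(-67)) = (-3/2 + 1115*I*sqrt(6)/2) - (-52 + 67) = (-3/2 + 1115*I*sqrt(6)/2) - 1*15 = (-3/2 + 1115*I*sqrt(6)/2) - 15 = -33/2 + 1115*I*sqrt(6)/2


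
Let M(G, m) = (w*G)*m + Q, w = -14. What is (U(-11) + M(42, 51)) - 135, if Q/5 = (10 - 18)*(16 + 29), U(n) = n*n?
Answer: -31802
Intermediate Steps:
U(n) = n**2
Q = -1800 (Q = 5*((10 - 18)*(16 + 29)) = 5*(-8*45) = 5*(-360) = -1800)
M(G, m) = -1800 - 14*G*m (M(G, m) = (-14*G)*m - 1800 = -14*G*m - 1800 = -1800 - 14*G*m)
(U(-11) + M(42, 51)) - 135 = ((-11)**2 + (-1800 - 14*42*51)) - 135 = (121 + (-1800 - 29988)) - 135 = (121 - 31788) - 135 = -31667 - 135 = -31802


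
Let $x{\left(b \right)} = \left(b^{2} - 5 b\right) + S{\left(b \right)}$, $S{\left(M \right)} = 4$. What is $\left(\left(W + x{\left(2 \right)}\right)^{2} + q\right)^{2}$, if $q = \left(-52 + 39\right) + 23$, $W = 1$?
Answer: $121$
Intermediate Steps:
$x{\left(b \right)} = 4 + b^{2} - 5 b$ ($x{\left(b \right)} = \left(b^{2} - 5 b\right) + 4 = 4 + b^{2} - 5 b$)
$q = 10$ ($q = -13 + 23 = 10$)
$\left(\left(W + x{\left(2 \right)}\right)^{2} + q\right)^{2} = \left(\left(1 + \left(4 + 2^{2} - 10\right)\right)^{2} + 10\right)^{2} = \left(\left(1 + \left(4 + 4 - 10\right)\right)^{2} + 10\right)^{2} = \left(\left(1 - 2\right)^{2} + 10\right)^{2} = \left(\left(-1\right)^{2} + 10\right)^{2} = \left(1 + 10\right)^{2} = 11^{2} = 121$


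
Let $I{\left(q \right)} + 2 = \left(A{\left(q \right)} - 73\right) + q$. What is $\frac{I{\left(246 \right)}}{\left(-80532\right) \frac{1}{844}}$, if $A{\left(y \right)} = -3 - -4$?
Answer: $- \frac{36292}{20133} \approx -1.8026$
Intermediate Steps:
$A{\left(y \right)} = 1$ ($A{\left(y \right)} = -3 + 4 = 1$)
$I{\left(q \right)} = -74 + q$ ($I{\left(q \right)} = -2 + \left(\left(1 - 73\right) + q\right) = -2 + \left(-72 + q\right) = -74 + q$)
$\frac{I{\left(246 \right)}}{\left(-80532\right) \frac{1}{844}} = \frac{-74 + 246}{\left(-80532\right) \frac{1}{844}} = \frac{172}{\left(-80532\right) \frac{1}{844}} = \frac{172}{- \frac{20133}{211}} = 172 \left(- \frac{211}{20133}\right) = - \frac{36292}{20133}$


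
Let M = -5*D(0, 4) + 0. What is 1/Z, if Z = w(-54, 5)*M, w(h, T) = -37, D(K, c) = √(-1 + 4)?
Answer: √3/555 ≈ 0.0031208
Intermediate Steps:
D(K, c) = √3
M = -5*√3 (M = -5*√3 + 0 = -5*√3 ≈ -8.6602)
Z = 185*√3 (Z = -(-185)*√3 = 185*√3 ≈ 320.43)
1/Z = 1/(185*√3) = √3/555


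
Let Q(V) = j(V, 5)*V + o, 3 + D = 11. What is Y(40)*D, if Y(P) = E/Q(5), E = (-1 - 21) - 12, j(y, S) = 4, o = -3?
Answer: -16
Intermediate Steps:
D = 8 (D = -3 + 11 = 8)
Q(V) = -3 + 4*V (Q(V) = 4*V - 3 = -3 + 4*V)
E = -34 (E = -22 - 12 = -34)
Y(P) = -2 (Y(P) = -34/(-3 + 4*5) = -34/(-3 + 20) = -34/17 = -34*1/17 = -2)
Y(40)*D = -2*8 = -16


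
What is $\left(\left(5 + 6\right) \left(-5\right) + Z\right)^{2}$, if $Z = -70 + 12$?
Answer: $12769$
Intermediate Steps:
$Z = -58$
$\left(\left(5 + 6\right) \left(-5\right) + Z\right)^{2} = \left(\left(5 + 6\right) \left(-5\right) - 58\right)^{2} = \left(11 \left(-5\right) - 58\right)^{2} = \left(-55 - 58\right)^{2} = \left(-113\right)^{2} = 12769$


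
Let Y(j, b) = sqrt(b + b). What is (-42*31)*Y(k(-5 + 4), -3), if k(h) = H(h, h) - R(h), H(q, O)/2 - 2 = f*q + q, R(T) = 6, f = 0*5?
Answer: -1302*I*sqrt(6) ≈ -3189.2*I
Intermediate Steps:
f = 0
H(q, O) = 4 + 2*q (H(q, O) = 4 + 2*(0*q + q) = 4 + 2*(0 + q) = 4 + 2*q)
k(h) = -2 + 2*h (k(h) = (4 + 2*h) - 1*6 = (4 + 2*h) - 6 = -2 + 2*h)
Y(j, b) = sqrt(2)*sqrt(b) (Y(j, b) = sqrt(2*b) = sqrt(2)*sqrt(b))
(-42*31)*Y(k(-5 + 4), -3) = (-42*31)*(sqrt(2)*sqrt(-3)) = -1302*sqrt(2)*I*sqrt(3) = -1302*I*sqrt(6)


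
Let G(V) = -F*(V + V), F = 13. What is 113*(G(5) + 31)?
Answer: -11187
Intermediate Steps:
G(V) = -26*V (G(V) = -13*(V + V) = -13*2*V = -26*V)
113*(G(5) + 31) = 113*(-26*5 + 31) = 113*(-130 + 31) = 113*(-99) = -11187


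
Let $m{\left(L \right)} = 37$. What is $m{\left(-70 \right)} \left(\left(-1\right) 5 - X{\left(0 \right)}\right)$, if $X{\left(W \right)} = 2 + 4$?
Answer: $-407$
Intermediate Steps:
$X{\left(W \right)} = 6$
$m{\left(-70 \right)} \left(\left(-1\right) 5 - X{\left(0 \right)}\right) = 37 \left(\left(-1\right) 5 - 6\right) = 37 \left(-5 - 6\right) = 37 \left(-11\right) = -407$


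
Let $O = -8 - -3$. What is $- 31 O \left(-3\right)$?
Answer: $-465$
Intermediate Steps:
$O = -5$ ($O = -8 + 3 = -5$)
$- 31 O \left(-3\right) = \left(-31\right) \left(-5\right) \left(-3\right) = 155 \left(-3\right) = -465$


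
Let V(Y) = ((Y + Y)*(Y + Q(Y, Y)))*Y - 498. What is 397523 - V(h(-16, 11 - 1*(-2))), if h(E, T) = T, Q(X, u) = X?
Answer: 389233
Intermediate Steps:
V(Y) = -498 + 4*Y³ (V(Y) = ((Y + Y)*(Y + Y))*Y - 498 = ((2*Y)*(2*Y))*Y - 498 = (4*Y²)*Y - 498 = 4*Y³ - 498 = -498 + 4*Y³)
397523 - V(h(-16, 11 - 1*(-2))) = 397523 - (-498 + 4*(11 - 1*(-2))³) = 397523 - (-498 + 4*(11 + 2)³) = 397523 - (-498 + 4*13³) = 397523 - (-498 + 4*2197) = 397523 - (-498 + 8788) = 397523 - 1*8290 = 397523 - 8290 = 389233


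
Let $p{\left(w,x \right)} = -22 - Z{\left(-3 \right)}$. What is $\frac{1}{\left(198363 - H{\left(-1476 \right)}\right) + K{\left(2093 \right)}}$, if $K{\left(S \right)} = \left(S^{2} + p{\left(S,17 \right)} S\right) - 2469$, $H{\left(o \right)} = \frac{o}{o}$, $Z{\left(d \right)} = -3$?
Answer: $\frac{1}{4536775} \approx 2.2042 \cdot 10^{-7}$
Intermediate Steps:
$p{\left(w,x \right)} = -19$ ($p{\left(w,x \right)} = -22 - -3 = -22 + 3 = -19$)
$H{\left(o \right)} = 1$
$K{\left(S \right)} = -2469 + S^{2} - 19 S$ ($K{\left(S \right)} = \left(S^{2} - 19 S\right) - 2469 = -2469 + S^{2} - 19 S$)
$\frac{1}{\left(198363 - H{\left(-1476 \right)}\right) + K{\left(2093 \right)}} = \frac{1}{\left(198363 - 1\right) - \left(42236 - 4380649\right)} = \frac{1}{\left(198363 - 1\right) - -4338413} = \frac{1}{198362 + 4338413} = \frac{1}{4536775}$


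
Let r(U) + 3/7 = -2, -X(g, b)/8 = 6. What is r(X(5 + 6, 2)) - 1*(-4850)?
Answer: 33933/7 ≈ 4847.6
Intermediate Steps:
X(g, b) = -48 (X(g, b) = -8*6 = -48)
r(U) = -17/7 (r(U) = -3/7 - 2 = -17/7)
r(X(5 + 6, 2)) - 1*(-4850) = -17/7 - 1*(-4850) = -17/7 + 4850 = 33933/7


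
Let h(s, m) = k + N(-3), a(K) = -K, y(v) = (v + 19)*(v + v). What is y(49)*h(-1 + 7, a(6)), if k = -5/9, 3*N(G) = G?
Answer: -93296/9 ≈ -10366.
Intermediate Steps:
N(G) = G/3
k = -5/9 (k = -5*⅑ = -5/9 ≈ -0.55556)
y(v) = 2*v*(19 + v) (y(v) = (19 + v)*(2*v) = 2*v*(19 + v))
h(s, m) = -14/9 (h(s, m) = -5/9 + (⅓)*(-3) = -5/9 - 1 = -14/9)
y(49)*h(-1 + 7, a(6)) = (2*49*(19 + 49))*(-14/9) = (2*49*68)*(-14/9) = 6664*(-14/9) = -93296/9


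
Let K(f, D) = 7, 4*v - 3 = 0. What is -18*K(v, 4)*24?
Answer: -3024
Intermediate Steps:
v = ¾ (v = ¾ + (¼)*0 = ¾ + 0 = ¾ ≈ 0.75000)
-18*K(v, 4)*24 = -18*7*24 = -126*24 = -3024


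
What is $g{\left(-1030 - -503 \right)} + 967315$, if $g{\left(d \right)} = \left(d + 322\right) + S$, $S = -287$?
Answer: $966823$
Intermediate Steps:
$g{\left(d \right)} = 35 + d$ ($g{\left(d \right)} = \left(d + 322\right) - 287 = \left(322 + d\right) - 287 = 35 + d$)
$g{\left(-1030 - -503 \right)} + 967315 = \left(35 - 527\right) + 967315 = -492 + 967315 = 966823$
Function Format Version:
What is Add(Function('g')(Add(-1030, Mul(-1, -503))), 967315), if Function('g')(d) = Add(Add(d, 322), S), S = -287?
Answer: 966823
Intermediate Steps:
Function('g')(d) = Add(35, d) (Function('g')(d) = Add(Add(d, 322), -287) = Add(Add(322, d), -287) = Add(35, d))
Add(Function('g')(Add(-1030, Mul(-1, -503))), 967315) = Add(Add(35, Add(-1030, Mul(-1, -503))), 967315) = Add(Add(35, Add(-1030, 503)), 967315) = Add(Add(35, -527), 967315) = Add(-492, 967315) = 966823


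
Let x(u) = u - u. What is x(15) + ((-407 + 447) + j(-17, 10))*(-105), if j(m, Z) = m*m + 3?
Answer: -34860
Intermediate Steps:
x(u) = 0
j(m, Z) = 3 + m² (j(m, Z) = m² + 3 = 3 + m²)
x(15) + ((-407 + 447) + j(-17, 10))*(-105) = 0 + ((-407 + 447) + (3 + (-17)²))*(-105) = 0 + (40 + (3 + 289))*(-105) = 0 + (40 + 292)*(-105) = 0 + 332*(-105) = 0 - 34860 = -34860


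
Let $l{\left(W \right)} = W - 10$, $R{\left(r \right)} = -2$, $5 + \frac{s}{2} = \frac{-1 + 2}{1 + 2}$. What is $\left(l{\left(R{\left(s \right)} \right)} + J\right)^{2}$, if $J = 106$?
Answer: $8836$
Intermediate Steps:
$s = - \frac{28}{3}$ ($s = -10 + 2 \frac{-1 + 2}{1 + 2} = -10 + 2 \cdot 1 \cdot \frac{1}{3} = -10 + 2 \cdot \frac{1}{3} = -10 + \frac{2}{3} = - \frac{28}{3} \approx -9.3333$)
$l{\left(W \right)} = -10 + W$
$\left(l{\left(R{\left(s \right)} \right)} + J\right)^{2} = \left(\left(-10 - 2\right) + 106\right)^{2} = \left(-12 + 106\right)^{2} = 94^{2} = 8836$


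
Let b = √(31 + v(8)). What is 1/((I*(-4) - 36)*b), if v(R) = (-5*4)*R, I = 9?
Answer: I*√129/9288 ≈ 0.0012228*I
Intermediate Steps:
v(R) = -20*R
b = I*√129 (b = √(31 - 20*8) = √(31 - 160) = √(-129) = I*√129 ≈ 11.358*I)
1/((I*(-4) - 36)*b) = 1/((9*(-4) - 36)*(I*√129)) = 1/((-36 - 36)*(I*√129)) = 1/(-72*I*√129) = I*√129/9288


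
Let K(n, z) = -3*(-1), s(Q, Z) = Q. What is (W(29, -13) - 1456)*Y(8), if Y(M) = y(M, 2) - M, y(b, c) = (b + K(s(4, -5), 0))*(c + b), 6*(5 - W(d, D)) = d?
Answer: -148495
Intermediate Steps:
W(d, D) = 5 - d/6
K(n, z) = 3
y(b, c) = (3 + b)*(b + c) (y(b, c) = (b + 3)*(c + b) = (3 + b)*(b + c))
Y(M) = 6 + M² + 4*M (Y(M) = (M² + 3*M + 3*2 + M*2) - M = (M² + 3*M + 6 + 2*M) - M = (6 + M² + 5*M) - M = 6 + M² + 4*M)
(W(29, -13) - 1456)*Y(8) = ((5 - ⅙*29) - 1456)*(6 + 8² + 4*8) = ((5 - 29/6) - 1456)*(6 + 64 + 32) = (⅙ - 1456)*102 = -8735/6*102 = -148495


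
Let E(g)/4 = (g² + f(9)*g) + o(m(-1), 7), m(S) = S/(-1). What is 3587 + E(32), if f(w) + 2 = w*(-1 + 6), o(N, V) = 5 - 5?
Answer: 13187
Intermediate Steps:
m(S) = -S (m(S) = S*(-1) = -S)
o(N, V) = 0
f(w) = -2 + 5*w (f(w) = -2 + w*(-1 + 6) = -2 + w*5 = -2 + 5*w)
E(g) = 4*g² + 172*g (E(g) = 4*((g² + (-2 + 5*9)*g) + 0) = 4*((g² + (-2 + 45)*g) + 0) = 4*((g² + 43*g) + 0) = 4*(g² + 43*g) = 4*g² + 172*g)
3587 + E(32) = 3587 + 4*32*(43 + 32) = 3587 + 4*32*75 = 3587 + 9600 = 13187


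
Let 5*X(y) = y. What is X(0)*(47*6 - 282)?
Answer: 0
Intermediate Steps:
X(y) = y/5
X(0)*(47*6 - 282) = ((⅕)*0)*(47*6 - 282) = 0*(282 - 282) = 0*0 = 0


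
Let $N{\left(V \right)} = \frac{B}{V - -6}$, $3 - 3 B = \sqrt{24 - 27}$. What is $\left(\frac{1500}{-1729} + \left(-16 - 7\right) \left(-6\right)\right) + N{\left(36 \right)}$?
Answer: $\frac{1422859}{10374} - \frac{i \sqrt{3}}{126} \approx 137.16 - 0.013746 i$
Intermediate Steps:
$B = 1 - \frac{i \sqrt{3}}{3}$ ($B = 1 - \frac{\sqrt{24 - 27}}{3} = 1 - \frac{\sqrt{-3}}{3} = 1 - \frac{i \sqrt{3}}{3} \approx 1.0 - 0.57735 i$)
$N{\left(V \right)} = \frac{1 - \frac{i \sqrt{3}}{3}}{6 + V}$ ($N{\left(V \right)} = \frac{1 - \frac{i \sqrt{3}}{3}}{V - -6} = \frac{1 - \frac{i \sqrt{3}}{3}}{V + 6} = \frac{1 - \frac{i \sqrt{3}}{3}}{6 + V}$)
$\left(\frac{1500}{-1729} + \left(-16 - 7\right) \left(-6\right)\right) + N{\left(36 \right)} = \left(\frac{1500}{-1729} + \left(-16 - 7\right) \left(-6\right)\right) + \frac{3 - i \sqrt{3}}{3 \left(6 + 36\right)} = \left(1500 \left(- \frac{1}{1729}\right) - -138\right) + \frac{3 - i \sqrt{3}}{3 \cdot 42} = \left(- \frac{1500}{1729} + 138\right) + \frac{1}{3} \cdot \frac{1}{42} \left(3 - i \sqrt{3}\right) = \frac{237102}{1729} + \left(\frac{1}{42} - \frac{i \sqrt{3}}{126}\right) = \frac{1422859}{10374} - \frac{i \sqrt{3}}{126}$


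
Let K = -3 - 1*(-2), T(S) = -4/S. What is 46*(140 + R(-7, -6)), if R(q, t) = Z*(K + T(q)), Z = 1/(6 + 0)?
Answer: 45057/7 ≈ 6436.7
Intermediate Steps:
Z = ⅙ (Z = 1/6 = ⅙ ≈ 0.16667)
K = -1 (K = -3 + 2 = -1)
R(q, t) = -⅙ - 2/(3*q) (R(q, t) = (-1 - 4/q)/6 = -⅙ - 2/(3*q))
46*(140 + R(-7, -6)) = 46*(140 + (⅙)*(-4 - 1*(-7))/(-7)) = 46*(140 + (⅙)*(-⅐)*(-4 + 7)) = 46*(140 + (⅙)*(-⅐)*3) = 46*(140 - 1/14) = 46*(1959/14) = 45057/7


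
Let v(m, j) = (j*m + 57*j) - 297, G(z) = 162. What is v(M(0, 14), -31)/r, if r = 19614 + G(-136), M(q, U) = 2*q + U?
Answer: -1249/9888 ≈ -0.12631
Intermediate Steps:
M(q, U) = U + 2*q
v(m, j) = -297 + 57*j + j*m (v(m, j) = (57*j + j*m) - 297 = -297 + 57*j + j*m)
r = 19776 (r = 19614 + 162 = 19776)
v(M(0, 14), -31)/r = (-297 + 57*(-31) - 31*(14 + 2*0))/19776 = (-297 - 1767 - 31*(14 + 0))*(1/19776) = (-297 - 1767 - 31*14)*(1/19776) = (-297 - 1767 - 434)*(1/19776) = -2498*1/19776 = -1249/9888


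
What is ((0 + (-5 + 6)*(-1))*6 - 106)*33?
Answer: -3696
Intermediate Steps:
((0 + (-5 + 6)*(-1))*6 - 106)*33 = ((0 + 1*(-1))*6 - 106)*33 = ((0 - 1)*6 - 106)*33 = (-1*6 - 106)*33 = (-6 - 106)*33 = -112*33 = -3696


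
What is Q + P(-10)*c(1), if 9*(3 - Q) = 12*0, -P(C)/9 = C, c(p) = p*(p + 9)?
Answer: 903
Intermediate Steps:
c(p) = p*(9 + p)
P(C) = -9*C
Q = 3 (Q = 3 - 4*0/3 = 3 - 1/9*0 = 3 + 0 = 3)
Q + P(-10)*c(1) = 3 + (-9*(-10))*(1*(9 + 1)) = 3 + 90*(1*10) = 3 + 90*10 = 3 + 900 = 903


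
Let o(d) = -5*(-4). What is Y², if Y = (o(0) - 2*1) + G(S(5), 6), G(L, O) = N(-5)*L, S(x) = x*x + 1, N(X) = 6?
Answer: 30276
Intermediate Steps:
o(d) = 20
S(x) = 1 + x² (S(x) = x² + 1 = 1 + x²)
G(L, O) = 6*L
Y = 174 (Y = (20 - 2*1) + 6*(1 + 5²) = (20 - 2) + 6*(1 + 25) = 18 + 6*26 = 18 + 156 = 174)
Y² = 174² = 30276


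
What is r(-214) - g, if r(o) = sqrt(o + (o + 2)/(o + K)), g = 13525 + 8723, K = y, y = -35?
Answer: -22248 + I*sqrt(13215426)/249 ≈ -22248.0 + 14.6*I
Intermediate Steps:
K = -35
g = 22248
r(o) = sqrt(o + (2 + o)/(-35 + o)) (r(o) = sqrt(o + (o + 2)/(o - 35)) = sqrt(o + (2 + o)/(-35 + o)))
r(-214) - g = sqrt((2 - 214 - 214*(-35 - 214))/(-35 - 214)) - 1*22248 = sqrt((2 - 214 - 214*(-249))/(-249)) - 22248 = sqrt(-(2 - 214 + 53286)/249) - 22248 = sqrt(-1/249*53074) - 22248 = sqrt(-53074/249) - 22248 = I*sqrt(13215426)/249 - 22248 = -22248 + I*sqrt(13215426)/249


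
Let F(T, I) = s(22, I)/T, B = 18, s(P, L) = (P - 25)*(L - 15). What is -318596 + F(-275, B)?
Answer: -87613891/275 ≈ -3.1860e+5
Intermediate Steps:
s(P, L) = (-25 + P)*(-15 + L)
F(T, I) = (45 - 3*I)/T (F(T, I) = (375 - 25*I - 15*22 + I*22)/T = (375 - 25*I - 330 + 22*I)/T = (45 - 3*I)/T)
-318596 + F(-275, B) = -318596 + 3*(15 - 1*18)/(-275) = -318596 + 3*(-1/275)*(15 - 18) = -318596 + 3*(-1/275)*(-3) = -318596 + 9/275 = -87613891/275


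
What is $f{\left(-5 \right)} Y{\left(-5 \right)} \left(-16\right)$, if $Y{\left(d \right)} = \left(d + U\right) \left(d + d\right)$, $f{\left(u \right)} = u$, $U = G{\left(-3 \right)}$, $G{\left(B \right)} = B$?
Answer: $6400$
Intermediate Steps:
$U = -3$
$Y{\left(d \right)} = 2 d \left(-3 + d\right)$ ($Y{\left(d \right)} = \left(d - 3\right) \left(d + d\right) = \left(-3 + d\right) 2 d = 2 d \left(-3 + d\right)$)
$f{\left(-5 \right)} Y{\left(-5 \right)} \left(-16\right) = - 5 \cdot 2 \left(-5\right) \left(-3 - 5\right) \left(-16\right) = - 5 \cdot 2 \left(-5\right) \left(-8\right) \left(-16\right) = \left(-5\right) 80 \left(-16\right) = \left(-400\right) \left(-16\right) = 6400$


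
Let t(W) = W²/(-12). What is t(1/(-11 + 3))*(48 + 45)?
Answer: -31/256 ≈ -0.12109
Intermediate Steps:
t(W) = -W²/12 (t(W) = W²*(-1/12) = -W²/12)
t(1/(-11 + 3))*(48 + 45) = (-1/(12*(-11 + 3)²))*(48 + 45) = -(1/(-8))²/12*93 = -(-⅛)²/12*93 = -1/12*1/64*93 = -1/768*93 = -31/256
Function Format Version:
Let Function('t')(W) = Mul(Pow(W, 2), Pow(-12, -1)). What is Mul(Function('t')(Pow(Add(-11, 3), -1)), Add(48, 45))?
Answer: Rational(-31, 256) ≈ -0.12109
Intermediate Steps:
Function('t')(W) = Mul(Rational(-1, 12), Pow(W, 2)) (Function('t')(W) = Mul(Pow(W, 2), Rational(-1, 12)) = Mul(Rational(-1, 12), Pow(W, 2)))
Mul(Function('t')(Pow(Add(-11, 3), -1)), Add(48, 45)) = Mul(Mul(Rational(-1, 12), Pow(Pow(Add(-11, 3), -1), 2)), Add(48, 45)) = Mul(Mul(Rational(-1, 12), Pow(Pow(-8, -1), 2)), 93) = Mul(Mul(Rational(-1, 12), Pow(Rational(-1, 8), 2)), 93) = Mul(Mul(Rational(-1, 12), Rational(1, 64)), 93) = Mul(Rational(-1, 768), 93) = Rational(-31, 256)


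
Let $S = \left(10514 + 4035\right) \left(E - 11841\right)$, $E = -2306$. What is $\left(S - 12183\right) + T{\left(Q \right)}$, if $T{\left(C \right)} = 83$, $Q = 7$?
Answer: $-205836803$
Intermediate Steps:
$S = -205824703$ ($S = \left(10514 + 4035\right) \left(-2306 - 11841\right) = 14549 \left(-14147\right) = -205824703$)
$\left(S - 12183\right) + T{\left(Q \right)} = \left(-205824703 - 12183\right) + 83 = -205836886 + 83 = -205836803$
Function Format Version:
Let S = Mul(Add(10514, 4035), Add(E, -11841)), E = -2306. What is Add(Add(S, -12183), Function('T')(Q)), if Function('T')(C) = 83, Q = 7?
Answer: -205836803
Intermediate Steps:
S = -205824703 (S = Mul(Add(10514, 4035), Add(-2306, -11841)) = Mul(14549, -14147) = -205824703)
Add(Add(S, -12183), Function('T')(Q)) = Add(Add(-205824703, -12183), 83) = Add(-205836886, 83) = -205836803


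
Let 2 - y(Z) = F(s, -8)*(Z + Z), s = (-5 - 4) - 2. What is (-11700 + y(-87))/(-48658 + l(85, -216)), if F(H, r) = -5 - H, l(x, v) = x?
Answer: 1522/6939 ≈ 0.21934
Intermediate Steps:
s = -11 (s = -9 - 2 = -11)
y(Z) = 2 - 12*Z (y(Z) = 2 - (-5 - 1*(-11))*(Z + Z) = 2 - (-5 + 11)*2*Z = 2 - 6*2*Z = 2 - 12*Z)
(-11700 + y(-87))/(-48658 + l(85, -216)) = (-11700 + (2 - 12*(-87)))/(-48658 + 85) = (-11700 + (2 + 1044))/(-48573) = (-11700 + 1046)*(-1/48573) = -10654*(-1/48573) = 1522/6939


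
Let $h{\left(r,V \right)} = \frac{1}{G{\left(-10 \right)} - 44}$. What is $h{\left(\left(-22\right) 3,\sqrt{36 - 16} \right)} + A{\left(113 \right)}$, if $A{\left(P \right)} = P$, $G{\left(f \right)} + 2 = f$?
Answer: $\frac{6327}{56} \approx 112.98$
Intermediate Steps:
$G{\left(f \right)} = -2 + f$
$h{\left(r,V \right)} = - \frac{1}{56}$ ($h{\left(r,V \right)} = \frac{1}{\left(-2 - 10\right) - 44} = \frac{1}{-12 - 44} = \frac{1}{-56} = - \frac{1}{56}$)
$h{\left(\left(-22\right) 3,\sqrt{36 - 16} \right)} + A{\left(113 \right)} = - \frac{1}{56} + 113 = \frac{6327}{56}$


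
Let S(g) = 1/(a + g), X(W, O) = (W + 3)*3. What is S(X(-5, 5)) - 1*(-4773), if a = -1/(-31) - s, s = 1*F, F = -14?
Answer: 1188508/249 ≈ 4773.1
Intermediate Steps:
X(W, O) = 9 + 3*W (X(W, O) = (3 + W)*3 = 9 + 3*W)
s = -14 (s = 1*(-14) = -14)
a = 435/31 (a = -1/(-31) - 1*(-14) = -1*(-1/31) + 14 = 1/31 + 14 = 435/31 ≈ 14.032)
S(g) = 1/(435/31 + g)
S(X(-5, 5)) - 1*(-4773) = 31/(435 + 31*(9 + 3*(-5))) - 1*(-4773) = 31/(435 + 31*(9 - 15)) + 4773 = 31/(435 + 31*(-6)) + 4773 = 31/(435 - 186) + 4773 = 31/249 + 4773 = 1188508/249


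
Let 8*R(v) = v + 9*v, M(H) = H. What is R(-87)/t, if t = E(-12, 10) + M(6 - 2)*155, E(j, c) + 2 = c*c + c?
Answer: -435/2912 ≈ -0.14938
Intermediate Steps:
E(j, c) = -2 + c + c**2 (E(j, c) = -2 + (c*c + c) = -2 + (c**2 + c) = -2 + (c + c**2) = -2 + c + c**2)
R(v) = 5*v/4 (R(v) = (v + 9*v)/8 = (10*v)/8 = 5*v/4)
t = 728 (t = (-2 + 10 + 10**2) + (6 - 2)*155 = (-2 + 10 + 100) + 4*155 = 108 + 620 = 728)
R(-87)/t = ((5/4)*(-87))/728 = -435/4*1/728 = -435/2912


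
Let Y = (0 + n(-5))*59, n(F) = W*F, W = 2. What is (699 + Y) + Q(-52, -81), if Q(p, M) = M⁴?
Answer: 43046830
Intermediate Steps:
n(F) = 2*F
Y = -590 (Y = (0 + 2*(-5))*59 = (0 - 10)*59 = -10*59 = -590)
(699 + Y) + Q(-52, -81) = (699 - 590) + (-81)⁴ = 109 + 43046721 = 43046830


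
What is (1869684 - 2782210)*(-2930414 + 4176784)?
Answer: -1137345030620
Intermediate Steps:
(1869684 - 2782210)*(-2930414 + 4176784) = -912526*1246370 = -1137345030620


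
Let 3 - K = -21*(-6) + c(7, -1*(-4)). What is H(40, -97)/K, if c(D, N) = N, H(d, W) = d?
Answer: -40/127 ≈ -0.31496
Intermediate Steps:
K = -127 (K = 3 - (-21*(-6) - 1*(-4)) = 3 - (126 + 4) = 3 - 1*130 = 3 - 130 = -127)
H(40, -97)/K = 40/(-127) = 40*(-1/127) = -40/127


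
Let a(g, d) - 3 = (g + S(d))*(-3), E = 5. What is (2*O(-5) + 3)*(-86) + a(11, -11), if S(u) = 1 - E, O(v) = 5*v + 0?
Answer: 4024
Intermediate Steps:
O(v) = 5*v
S(u) = -4 (S(u) = 1 - 1*5 = 1 - 5 = -4)
a(g, d) = 15 - 3*g (a(g, d) = 3 + (g - 4)*(-3) = 3 + (-4 + g)*(-3) = 3 + (12 - 3*g) = 15 - 3*g)
(2*O(-5) + 3)*(-86) + a(11, -11) = (2*(5*(-5)) + 3)*(-86) + (15 - 3*11) = (2*(-25) + 3)*(-86) + (15 - 33) = (-50 + 3)*(-86) - 18 = -47*(-86) - 18 = 4042 - 18 = 4024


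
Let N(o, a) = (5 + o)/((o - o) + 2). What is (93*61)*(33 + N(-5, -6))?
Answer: 187209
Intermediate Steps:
N(o, a) = 5/2 + o/2 (N(o, a) = (5 + o)/(0 + 2) = (5 + o)/2 = (5 + o)*(1/2) = 5/2 + o/2)
(93*61)*(33 + N(-5, -6)) = (93*61)*(33 + (5/2 + (1/2)*(-5))) = 5673*(33 + (5/2 - 5/2)) = 5673*(33 + 0) = 5673*33 = 187209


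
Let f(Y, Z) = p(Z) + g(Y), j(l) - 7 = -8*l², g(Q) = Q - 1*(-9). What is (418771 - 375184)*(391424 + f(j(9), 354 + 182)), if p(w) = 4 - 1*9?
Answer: 17033232969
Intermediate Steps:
p(w) = -5 (p(w) = 4 - 9 = -5)
g(Q) = 9 + Q (g(Q) = Q + 9 = 9 + Q)
j(l) = 7 - 8*l²
f(Y, Z) = 4 + Y (f(Y, Z) = -5 + (9 + Y) = 4 + Y)
(418771 - 375184)*(391424 + f(j(9), 354 + 182)) = (418771 - 375184)*(391424 + (4 + (7 - 8*9²))) = 43587*(391424 + (4 + (7 - 8*81))) = 43587*(391424 + (4 + (7 - 648))) = 43587*(391424 + (4 - 641)) = 43587*(391424 - 637) = 43587*390787 = 17033232969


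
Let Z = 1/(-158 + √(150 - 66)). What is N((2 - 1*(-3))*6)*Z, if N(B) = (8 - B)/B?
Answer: 869/186600 + 11*√21/186600 ≈ 0.0049272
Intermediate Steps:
N(B) = (8 - B)/B
Z = 1/(-158 + 2*√21) (Z = 1/(-158 + √84) = 1/(-158 + 2*√21) ≈ -0.0067189)
N((2 - 1*(-3))*6)*Z = ((8 - (2 - 1*(-3))*6)/(((2 - 1*(-3))*6)))*(-79/12440 - √21/12440) = ((8 - (2 + 3)*6)/(((2 + 3)*6)))*(-79/12440 - √21/12440) = ((8 - 5*6)/((5*6)))*(-79/12440 - √21/12440) = ((8 - 1*30)/30)*(-79/12440 - √21/12440) = ((8 - 30)/30)*(-79/12440 - √21/12440) = ((1/30)*(-22))*(-79/12440 - √21/12440) = -11*(-79/12440 - √21/12440)/15 = 869/186600 + 11*√21/186600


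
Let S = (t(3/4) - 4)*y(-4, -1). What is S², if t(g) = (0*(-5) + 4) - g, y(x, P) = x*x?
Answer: 144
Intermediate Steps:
y(x, P) = x²
t(g) = 4 - g (t(g) = (0 + 4) - g = 4 - g)
S = -12 (S = ((4 - 3/4) - 4)*(-4)² = ((4 - 3/4) - 4)*16 = ((4 - 1*¾) - 4)*16 = ((4 - ¾) - 4)*16 = (13/4 - 4)*16 = -¾*16 = -12)
S² = (-12)² = 144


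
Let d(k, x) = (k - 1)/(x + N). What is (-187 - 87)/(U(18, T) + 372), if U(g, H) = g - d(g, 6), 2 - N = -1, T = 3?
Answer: -2466/3493 ≈ -0.70598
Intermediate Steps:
N = 3 (N = 2 - 1*(-1) = 2 + 1 = 3)
d(k, x) = (-1 + k)/(3 + x) (d(k, x) = (k - 1)/(x + 3) = (-1 + k)/(3 + x))
U(g, H) = 1/9 + 8*g/9 (U(g, H) = g - (-1 + g)/(3 + 6) = g - (-1 + g)/9 = g - (-1/9 + g/9) = g + (1/9 - g/9) = 1/9 + 8*g/9)
(-187 - 87)/(U(18, T) + 372) = (-187 - 87)/((1/9 + (8/9)*18) + 372) = -274/((1/9 + 16) + 372) = -274/(145/9 + 372) = -274/3493/9 = -274*9/3493 = -2466/3493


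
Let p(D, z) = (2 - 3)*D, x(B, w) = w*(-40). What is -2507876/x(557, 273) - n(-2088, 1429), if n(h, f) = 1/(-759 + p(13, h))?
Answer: 34573057/150540 ≈ 229.66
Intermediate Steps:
x(B, w) = -40*w
p(D, z) = -D
n(h, f) = -1/772 (n(h, f) = 1/(-759 - 1*13) = 1/(-759 - 13) = 1/(-772) = -1/772)
-2507876/x(557, 273) - n(-2088, 1429) = -2507876/((-40*273)) - 1*(-1/772) = -2507876/(-10920) + 1/772 = -2507876*(-1/10920) + 1/772 = 89567/390 + 1/772 = 34573057/150540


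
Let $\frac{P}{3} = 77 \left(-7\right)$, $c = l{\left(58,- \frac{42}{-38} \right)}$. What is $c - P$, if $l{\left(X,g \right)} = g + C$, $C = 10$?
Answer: $\frac{30934}{19} \approx 1628.1$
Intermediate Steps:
$l{\left(X,g \right)} = 10 + g$ ($l{\left(X,g \right)} = g + 10 = 10 + g$)
$c = \frac{211}{19}$ ($c = 10 - \frac{42}{-38} = 10 - - \frac{21}{19} = 10 + \frac{21}{19} = \frac{211}{19} \approx 11.105$)
$P = -1617$ ($P = 3 \cdot 77 \left(-7\right) = 3 \left(-539\right) = -1617$)
$c - P = \frac{211}{19} - -1617 = \frac{211}{19} + 1617 = \frac{30934}{19}$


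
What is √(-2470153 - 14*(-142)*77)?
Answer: 3*I*√257453 ≈ 1522.2*I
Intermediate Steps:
√(-2470153 - 14*(-142)*77) = √(-2470153 + 1988*77) = √(-2470153 + 153076) = √(-2317077) = 3*I*√257453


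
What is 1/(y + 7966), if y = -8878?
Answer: -1/912 ≈ -0.0010965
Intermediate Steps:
1/(y + 7966) = 1/(-8878 + 7966) = 1/(-912) = -1/912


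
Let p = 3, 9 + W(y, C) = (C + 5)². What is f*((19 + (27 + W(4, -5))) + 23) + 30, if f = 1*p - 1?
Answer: 150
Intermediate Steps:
W(y, C) = -9 + (5 + C)² (W(y, C) = -9 + (C + 5)² = -9 + (5 + C)²)
f = 2 (f = 1*3 - 1 = 3 - 1 = 2)
f*((19 + (27 + W(4, -5))) + 23) + 30 = 2*((19 + (27 + (-9 + (5 - 5)²))) + 23) + 30 = 2*((19 + (27 + (-9 + 0²))) + 23) + 30 = 2*((19 + (27 + (-9 + 0))) + 23) + 30 = 2*((19 + (27 - 9)) + 23) + 30 = 2*((19 + 18) + 23) + 30 = 2*(37 + 23) + 30 = 2*60 + 30 = 120 + 30 = 150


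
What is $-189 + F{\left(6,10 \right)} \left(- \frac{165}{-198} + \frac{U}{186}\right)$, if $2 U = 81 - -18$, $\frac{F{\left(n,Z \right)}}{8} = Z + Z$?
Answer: $- \frac{1217}{93} \approx -13.086$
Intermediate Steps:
$F{\left(n,Z \right)} = 16 Z$ ($F{\left(n,Z \right)} = 8 \left(Z + Z\right) = 8 \cdot 2 Z = 16 Z$)
$U = \frac{99}{2}$ ($U = \frac{81 - -18}{2} = \frac{81 + 18}{2} = \frac{1}{2} \cdot 99 = \frac{99}{2} \approx 49.5$)
$-189 + F{\left(6,10 \right)} \left(- \frac{165}{-198} + \frac{U}{186}\right) = -189 + 16 \cdot 10 \left(- \frac{165}{-198} + \frac{99}{2 \cdot 186}\right) = -189 + 160 \left(\left(-165\right) \left(- \frac{1}{198}\right) + \frac{99}{2} \cdot \frac{1}{186}\right) = -189 + 160 \left(\frac{5}{6} + \frac{33}{124}\right) = -189 + 160 \cdot \frac{409}{372} = -189 + \frac{16360}{93} = - \frac{1217}{93}$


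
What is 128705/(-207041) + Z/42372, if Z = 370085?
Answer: 71169280225/8772741252 ≈ 8.1125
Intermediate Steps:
128705/(-207041) + Z/42372 = 128705/(-207041) + 370085/42372 = 128705*(-1/207041) + 370085*(1/42372) = -128705/207041 + 370085/42372 = 71169280225/8772741252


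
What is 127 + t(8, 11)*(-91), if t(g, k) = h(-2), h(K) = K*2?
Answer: 491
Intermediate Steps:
h(K) = 2*K
t(g, k) = -4 (t(g, k) = 2*(-2) = -4)
127 + t(8, 11)*(-91) = 127 - 4*(-91) = 127 + 364 = 491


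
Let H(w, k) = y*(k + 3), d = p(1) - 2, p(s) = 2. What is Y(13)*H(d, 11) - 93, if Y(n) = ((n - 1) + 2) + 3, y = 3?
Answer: 621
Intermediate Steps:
d = 0 (d = 2 - 2 = 0)
H(w, k) = 9 + 3*k (H(w, k) = 3*(k + 3) = 3*(3 + k) = 9 + 3*k)
Y(n) = 4 + n (Y(n) = ((-1 + n) + 2) + 3 = (1 + n) + 3 = 4 + n)
Y(13)*H(d, 11) - 93 = (4 + 13)*(9 + 3*11) - 93 = 17*(9 + 33) - 93 = 17*42 - 93 = 714 - 93 = 621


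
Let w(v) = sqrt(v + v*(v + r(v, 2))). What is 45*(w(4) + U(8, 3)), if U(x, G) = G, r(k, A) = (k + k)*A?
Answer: 135 + 90*sqrt(21) ≈ 547.43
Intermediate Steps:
r(k, A) = 2*A*k (r(k, A) = (2*k)*A = 2*A*k)
w(v) = sqrt(v + 5*v**2) (w(v) = sqrt(v + v*(v + 2*2*v)) = sqrt(v + v*(v + 4*v)) = sqrt(v + v*(5*v)) = sqrt(v + 5*v**2))
45*(w(4) + U(8, 3)) = 45*(sqrt(4*(1 + 5*4)) + 3) = 45*(sqrt(4*(1 + 20)) + 3) = 45*(sqrt(4*21) + 3) = 45*(sqrt(84) + 3) = 45*(2*sqrt(21) + 3) = 45*(3 + 2*sqrt(21)) = 135 + 90*sqrt(21)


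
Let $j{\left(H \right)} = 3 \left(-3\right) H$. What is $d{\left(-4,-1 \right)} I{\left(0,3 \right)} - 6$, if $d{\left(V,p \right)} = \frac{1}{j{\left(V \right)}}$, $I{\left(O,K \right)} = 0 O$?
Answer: $-6$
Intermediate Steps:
$j{\left(H \right)} = - 9 H$
$I{\left(O,K \right)} = 0$
$d{\left(V,p \right)} = - \frac{1}{9 V}$ ($d{\left(V,p \right)} = \frac{1}{\left(-9\right) V} = - \frac{1}{9 V}$)
$d{\left(-4,-1 \right)} I{\left(0,3 \right)} - 6 = - \frac{1}{9 \left(-4\right)} 0 - 6 = \left(- \frac{1}{9}\right) \left(- \frac{1}{4}\right) 0 - 6 = \frac{1}{36} \cdot 0 - 6 = 0 - 6 = -6$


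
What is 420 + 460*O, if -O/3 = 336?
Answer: -463260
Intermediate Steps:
O = -1008 (O = -3*336 = -1008)
420 + 460*O = 420 + 460*(-1008) = 420 - 463680 = -463260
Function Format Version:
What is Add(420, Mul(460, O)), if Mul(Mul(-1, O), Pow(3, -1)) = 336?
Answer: -463260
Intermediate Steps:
O = -1008 (O = Mul(-3, 336) = -1008)
Add(420, Mul(460, O)) = Add(420, Mul(460, -1008)) = Add(420, -463680) = -463260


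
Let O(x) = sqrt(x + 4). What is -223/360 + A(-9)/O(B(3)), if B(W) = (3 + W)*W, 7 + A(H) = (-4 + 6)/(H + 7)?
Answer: -223/360 - 4*sqrt(22)/11 ≈ -2.3251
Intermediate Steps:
A(H) = -7 + 2/(7 + H) (A(H) = -7 + (-4 + 6)/(H + 7) = -7 + 2/(7 + H))
B(W) = W*(3 + W)
O(x) = sqrt(4 + x)
-223/360 + A(-9)/O(B(3)) = -223/360 + ((-47 - 7*(-9))/(7 - 9))/(sqrt(4 + 3*(3 + 3))) = -223*1/360 + ((-47 + 63)/(-2))/(sqrt(4 + 3*6)) = -223/360 + (-1/2*16)/(sqrt(4 + 18)) = -223/360 - 8*sqrt(22)/22 = -223/360 - 4*sqrt(22)/11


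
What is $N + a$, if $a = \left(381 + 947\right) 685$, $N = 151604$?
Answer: $1061284$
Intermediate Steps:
$a = 909680$ ($a = 1328 \cdot 685 = 909680$)
$N + a = 151604 + 909680 = 1061284$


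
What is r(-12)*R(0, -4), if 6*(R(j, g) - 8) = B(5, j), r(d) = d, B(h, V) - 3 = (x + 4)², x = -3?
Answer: -104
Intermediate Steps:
B(h, V) = 4 (B(h, V) = 3 + (-3 + 4)² = 3 + 1² = 3 + 1 = 4)
R(j, g) = 26/3 (R(j, g) = 8 + (⅙)*4 = 8 + ⅔ = 26/3)
r(-12)*R(0, -4) = -12*26/3 = -104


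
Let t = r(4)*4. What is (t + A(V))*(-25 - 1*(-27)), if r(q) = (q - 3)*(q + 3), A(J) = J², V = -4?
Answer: 88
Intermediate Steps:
r(q) = (-3 + q)*(3 + q)
t = 28 (t = (-9 + 4²)*4 = (-9 + 16)*4 = 7*4 = 28)
(t + A(V))*(-25 - 1*(-27)) = (28 + (-4)²)*(-25 - 1*(-27)) = (28 + 16)*(-25 + 27) = 44*2 = 88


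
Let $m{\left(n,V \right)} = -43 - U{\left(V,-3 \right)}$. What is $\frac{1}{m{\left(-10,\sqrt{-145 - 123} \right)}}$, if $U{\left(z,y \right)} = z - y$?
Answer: $\frac{i}{2 \left(\sqrt{67} - 23 i\right)} \approx -0.019295 + 0.0068669 i$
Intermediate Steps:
$m{\left(n,V \right)} = -46 - V$ ($m{\left(n,V \right)} = -43 - \left(V - -3\right) = -43 - \left(V + 3\right) = -43 - \left(3 + V\right) = -46 - V$)
$\frac{1}{m{\left(-10,\sqrt{-145 - 123} \right)}} = \frac{1}{-46 - \sqrt{-145 - 123}} = \frac{1}{-46 - \sqrt{-268}} = \frac{1}{-46 - 2 i \sqrt{67}}$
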